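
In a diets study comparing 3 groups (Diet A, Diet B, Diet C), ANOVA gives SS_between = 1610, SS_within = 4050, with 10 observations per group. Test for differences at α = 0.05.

df_between = 2, df_within = 27. F = MS_between/MS_within = 805.0/150.0 = 5.367. F_crit ≈ 3.354. Reject H₀. At least one mean differs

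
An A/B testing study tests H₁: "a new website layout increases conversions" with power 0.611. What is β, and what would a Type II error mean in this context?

β = 1 - power = 1 - 0.611 = 0.389. A Type II error is failing to reject H₀ when H₀ is false (false negative) — here, failing to conclude that a new website layout increases conversions when in fact it is true. Consequence: discarding a layout that would have improved conversions — lost revenue.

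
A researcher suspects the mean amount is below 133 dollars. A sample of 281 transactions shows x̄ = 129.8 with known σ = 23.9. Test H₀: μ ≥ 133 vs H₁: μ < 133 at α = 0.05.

z = -2.244. Critical value: -1.645. Reject H₀.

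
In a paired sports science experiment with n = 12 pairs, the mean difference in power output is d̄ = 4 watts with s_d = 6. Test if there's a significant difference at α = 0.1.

t = d̄/(s_d/√n) = 4/(6/√12) = 2.309. df = 11, critical t = ±1.796. Reject H₀.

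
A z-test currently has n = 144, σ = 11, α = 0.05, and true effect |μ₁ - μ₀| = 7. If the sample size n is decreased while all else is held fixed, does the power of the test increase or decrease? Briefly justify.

Power decreases: a smaller n inflates the standard error σ/√n, pulling the sampling distribution under H₁ back toward the critical value.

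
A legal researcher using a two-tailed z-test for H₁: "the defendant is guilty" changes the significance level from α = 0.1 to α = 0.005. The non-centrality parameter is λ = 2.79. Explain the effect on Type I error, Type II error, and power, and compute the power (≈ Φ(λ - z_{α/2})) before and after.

Decreasing α from 0.1 to 0.005:
• Type I error rate decreases (α is the Type I rate by definition).
• Critical value moves from z_{α/2} = 1.645 to 2.807, so power = Φ(λ - z_{α/2}) goes from Φ(2.79 - 1.645) = 0.874 to Φ(2.79 - 2.807) = 0.493.
• Type II error rate β = 1 - power therefore increases (0.126 → 0.507).
Appropriate when false positives are costly — here, convicting an innocent person.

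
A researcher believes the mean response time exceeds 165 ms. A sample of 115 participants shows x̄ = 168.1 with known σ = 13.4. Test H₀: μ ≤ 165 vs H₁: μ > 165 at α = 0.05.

z = 2.481. Critical value: 1.645. Reject H₀.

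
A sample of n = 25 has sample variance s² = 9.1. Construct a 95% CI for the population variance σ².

df = 24. χ²_{0.025} = 39.364, χ²_{0.975} = 12.401. CI for σ² = ((n-1)s²/χ²_{α/2}, (n-1)s²/χ²_{1-α/2}) = (24·9.1/39.364, 24·9.1/12.401) = (5.55, 17.61)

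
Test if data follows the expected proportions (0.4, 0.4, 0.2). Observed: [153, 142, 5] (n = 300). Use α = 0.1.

Expected: [120.0, 120.0, 60.0]. χ² = 63.525. df = 2, critical = 4.605. Reject H₀.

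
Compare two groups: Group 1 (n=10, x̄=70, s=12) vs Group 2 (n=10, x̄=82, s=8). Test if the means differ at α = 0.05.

Pooled sp = 10.2. t = -2.631, df = 18. Critical t = ±2.101. Reject H₀.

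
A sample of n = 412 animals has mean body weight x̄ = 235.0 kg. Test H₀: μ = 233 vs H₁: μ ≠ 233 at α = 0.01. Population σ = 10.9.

z = (x̄ - μ₀)/(σ/√n) = (235.0 - 233)/(10.9/√412) = 3.724. Critical value: ±2.576. Since |3.724| > 2.576, Reject H₀.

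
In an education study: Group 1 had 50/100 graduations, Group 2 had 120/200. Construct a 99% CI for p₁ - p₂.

p̂₁ = 0.5, p̂₂ = 0.6. Difference = -0.1. CI = (-0.257, 0.057)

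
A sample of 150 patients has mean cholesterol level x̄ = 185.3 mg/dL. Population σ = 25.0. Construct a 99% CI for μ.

CI = x̄ ± z*(σ/√n) = 185.3 ± 2.576(25.0/√150) = 185.3 ± 5.26 = (180.04, 190.56)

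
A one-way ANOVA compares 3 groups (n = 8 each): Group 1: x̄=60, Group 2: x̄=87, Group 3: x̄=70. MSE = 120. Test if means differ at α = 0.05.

Grand mean = 72.33. SS_between = 2981.33, MS_between = 1490.67. F = 12.422, F_crit ≈ 3.467. Reject H₀.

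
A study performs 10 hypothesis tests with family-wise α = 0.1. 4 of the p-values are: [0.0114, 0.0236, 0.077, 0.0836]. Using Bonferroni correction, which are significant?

Bonferroni α = 0.1/10 = 0.01. None of the given p-values are significant.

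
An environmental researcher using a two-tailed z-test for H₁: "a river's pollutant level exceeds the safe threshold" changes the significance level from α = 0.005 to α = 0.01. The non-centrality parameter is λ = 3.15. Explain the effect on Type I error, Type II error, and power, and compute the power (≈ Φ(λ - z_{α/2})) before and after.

Increasing α from 0.005 to 0.01:
• Type I error rate increases (α is the Type I rate by definition).
• Critical value moves from z_{α/2} = 2.807 to 2.576, so power = Φ(λ - z_{α/2}) goes from Φ(3.15 - 2.807) = 0.634 to Φ(3.15 - 2.576) = 0.717.
• Type II error rate β = 1 - power therefore decreases (0.366 → 0.283).
Appropriate when false negatives are costly — here, allowing unsafe pollution to continue.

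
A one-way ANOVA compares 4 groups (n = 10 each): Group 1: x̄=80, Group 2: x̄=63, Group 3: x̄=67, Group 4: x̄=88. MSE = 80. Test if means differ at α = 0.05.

Grand mean = 74.5. SS_between = 4010.0, MS_between = 1336.67. F = 16.708, F_crit ≈ 2.866. Reject H₀.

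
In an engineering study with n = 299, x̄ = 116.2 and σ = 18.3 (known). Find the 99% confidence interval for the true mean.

CI = x̄ ± z*(σ/√n) = 116.2 ± 2.576(18.3/√299) = 116.2 ± 2.73 = (113.47, 118.93)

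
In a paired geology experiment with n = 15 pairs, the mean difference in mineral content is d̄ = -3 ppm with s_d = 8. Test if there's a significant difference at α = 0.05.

t = d̄/(s_d/√n) = -3/(8/√15) = -1.452. df = 14, critical t = ±2.145. Fail to reject H₀.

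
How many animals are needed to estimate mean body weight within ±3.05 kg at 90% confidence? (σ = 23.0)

n = (z*σ/E)² = (1.645×23.0/3.05)² = 153.9 → n = 154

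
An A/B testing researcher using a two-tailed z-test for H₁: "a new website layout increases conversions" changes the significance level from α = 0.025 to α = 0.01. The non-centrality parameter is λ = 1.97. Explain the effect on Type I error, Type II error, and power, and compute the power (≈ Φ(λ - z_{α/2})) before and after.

Decreasing α from 0.025 to 0.01:
• Type I error rate decreases (α is the Type I rate by definition).
• Critical value moves from z_{α/2} = 2.241 to 2.576, so power = Φ(λ - z_{α/2}) goes from Φ(1.97 - 2.241) = 0.393 to Φ(1.97 - 2.576) = 0.272.
• Type II error rate β = 1 - power therefore increases (0.607 → 0.728).
Appropriate when false positives are costly — here, rolling out a layout that doesn't actually help — wasted engineering effort.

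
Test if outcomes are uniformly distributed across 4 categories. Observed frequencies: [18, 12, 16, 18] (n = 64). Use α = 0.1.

Expected = 16 each. χ² = Σ(O-E)²/E = 1.5. df = 3, critical value = 6.251. Fail to reject H₀.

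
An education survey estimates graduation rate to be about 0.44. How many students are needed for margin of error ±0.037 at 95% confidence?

n = z²p(1-p)/E² = 1.96²×0.44×0.56/0.037² = 691.4 → n = 692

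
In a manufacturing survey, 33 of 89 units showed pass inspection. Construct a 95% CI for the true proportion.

p̂ = 0.371. CI = p̂ ± z*√(p̂(1-p̂)/n) = (0.27, 0.471)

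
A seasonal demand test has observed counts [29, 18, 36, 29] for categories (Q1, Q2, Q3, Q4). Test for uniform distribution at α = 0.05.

Expected = 28 each. χ² = Σ(O-E)²/E = 5.929. df = 3, critical value = 7.815. Fail to reject H₀.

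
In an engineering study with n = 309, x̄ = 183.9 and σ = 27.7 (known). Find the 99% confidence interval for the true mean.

CI = x̄ ± z*(σ/√n) = 183.9 ± 2.576(27.7/√309) = 183.9 ± 4.06 = (179.84, 187.96)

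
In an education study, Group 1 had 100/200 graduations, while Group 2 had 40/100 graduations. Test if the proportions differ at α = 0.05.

p̂₁ = 0.5, p̂₂ = 0.4, pooled p̂ = 0.467. z = 1.637. Critical: ±1.96. Fail to reject H₀.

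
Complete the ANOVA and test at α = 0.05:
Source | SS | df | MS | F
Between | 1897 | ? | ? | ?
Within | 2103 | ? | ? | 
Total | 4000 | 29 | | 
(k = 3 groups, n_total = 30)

df_between = 2, df_within = 27. MS_between = 948.5, MS_within = 77.89. F = 12.178, F_crit ≈ 3.354. Reject H₀.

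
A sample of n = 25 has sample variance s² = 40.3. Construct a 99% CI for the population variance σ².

df = 24. χ²_{0.005} = 45.559, χ²_{0.995} = 9.886. CI for σ² = ((n-1)s²/χ²_{α/2}, (n-1)s²/χ²_{1-α/2}) = (24·40.3/45.559, 24·40.3/9.886) = (21.23, 97.84)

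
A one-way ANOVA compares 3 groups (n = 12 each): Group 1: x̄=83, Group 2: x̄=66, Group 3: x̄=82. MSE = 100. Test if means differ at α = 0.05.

Grand mean = 77.0. SS_between = 2184.0, MS_between = 1092.0. F = 10.92, F_crit ≈ 3.285. Reject H₀.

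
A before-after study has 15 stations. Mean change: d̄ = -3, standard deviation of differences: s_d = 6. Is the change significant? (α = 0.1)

t = d̄/(s_d/√n) = -3/(6/√15) = -1.936. df = 14, critical t = ±1.761. Reject H₀.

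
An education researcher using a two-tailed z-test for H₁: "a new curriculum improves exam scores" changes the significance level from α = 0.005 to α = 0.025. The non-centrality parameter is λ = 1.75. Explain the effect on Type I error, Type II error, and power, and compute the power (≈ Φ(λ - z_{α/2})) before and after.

Increasing α from 0.005 to 0.025:
• Type I error rate increases (α is the Type I rate by definition).
• Critical value moves from z_{α/2} = 2.807 to 2.241, so power = Φ(λ - z_{α/2}) goes from Φ(1.75 - 2.807) = 0.145 to Φ(1.75 - 2.241) = 0.312.
• Type II error rate β = 1 - power therefore decreases (0.855 → 0.688).
Appropriate when false negatives are costly — here, keeping the old curriculum when the new one would have helped students.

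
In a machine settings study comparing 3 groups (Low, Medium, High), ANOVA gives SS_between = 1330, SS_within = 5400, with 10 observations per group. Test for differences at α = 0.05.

df_between = 2, df_within = 27. F = MS_between/MS_within = 665.0/200.0 = 3.325. F_crit ≈ 3.354. Fail to reject H₀.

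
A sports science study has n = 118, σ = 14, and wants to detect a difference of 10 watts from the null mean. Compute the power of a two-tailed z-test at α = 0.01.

SE = σ/√n = 14/√118 = 1.289. Non-centrality λ = d/SE = 10/1.289 = 7.759. Power ≈ Φ(λ - z_{α/2}) = Φ(7.759 - 2.576) = Φ(5.183) = 1.0.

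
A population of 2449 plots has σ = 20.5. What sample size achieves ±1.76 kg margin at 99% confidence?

Without FPC: n₀ = (2.576×20.5/1.76)² = 900.273. With FPC: n = n₀N/(n₀+N-1) = 658.5 → n = 659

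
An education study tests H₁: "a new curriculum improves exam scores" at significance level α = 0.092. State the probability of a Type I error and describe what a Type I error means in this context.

P(Type I error) = α = 0.092. A Type I error is rejecting H₀ when H₀ is actually true (false positive) — here, concluding that a new curriculum improves exam scores when in fact this is not the case. Consequence: adopting a curriculum that gives no real benefit — disruption for nothing.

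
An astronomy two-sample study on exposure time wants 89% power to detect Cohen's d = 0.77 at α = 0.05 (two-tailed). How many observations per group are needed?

z_{α/2} = 1.96, z_β = Φ⁻¹(0.89) = 1.227. For medium effect (d = 0.77): n per group = 2(z_{α/2} + z_β)²/d² = 2(1.96 + 1.227)²/0.77² = 34.3 → 35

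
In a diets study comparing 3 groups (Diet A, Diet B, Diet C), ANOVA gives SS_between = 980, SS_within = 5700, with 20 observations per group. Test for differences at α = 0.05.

df_between = 2, df_within = 57. F = MS_between/MS_within = 490.0/100.0 = 4.9. F_crit ≈ 3.159. Reject H₀. At least one mean differs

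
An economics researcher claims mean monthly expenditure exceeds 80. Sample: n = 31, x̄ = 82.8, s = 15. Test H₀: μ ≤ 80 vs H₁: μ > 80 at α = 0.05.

t = (82.8 - 80)/(15/√31) = 1.039, df = 30. Critical t = 1.697. Fail to reject H₀.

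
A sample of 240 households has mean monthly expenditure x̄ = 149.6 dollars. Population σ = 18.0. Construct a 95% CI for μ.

CI = x̄ ± z*(σ/√n) = 149.6 ± 1.96(18.0/√240) = 149.6 ± 2.28 = (147.32, 151.88)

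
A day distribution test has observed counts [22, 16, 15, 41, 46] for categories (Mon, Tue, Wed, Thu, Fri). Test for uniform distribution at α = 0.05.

Expected = 28 each. χ² = Σ(O-E)²/E = 30.071. df = 4, critical value = 9.488. Reject H₀.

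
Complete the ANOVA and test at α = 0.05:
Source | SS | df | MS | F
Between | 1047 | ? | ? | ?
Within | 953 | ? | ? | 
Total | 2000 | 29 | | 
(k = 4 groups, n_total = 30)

df_between = 3, df_within = 26. MS_between = 349.0, MS_within = 36.65. F = 9.522, F_crit ≈ 2.975. Reject H₀.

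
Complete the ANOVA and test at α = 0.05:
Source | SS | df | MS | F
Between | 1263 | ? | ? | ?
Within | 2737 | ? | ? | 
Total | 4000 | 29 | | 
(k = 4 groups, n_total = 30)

df_between = 3, df_within = 26. MS_between = 421.0, MS_within = 105.27. F = 3.999, F_crit ≈ 2.975. Reject H₀.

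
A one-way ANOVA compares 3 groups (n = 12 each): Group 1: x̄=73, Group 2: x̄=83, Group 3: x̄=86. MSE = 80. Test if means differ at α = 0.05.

Grand mean = 80.67. SS_between = 1112.0, MS_between = 556.0. F = 6.95, F_crit ≈ 3.285. Reject H₀.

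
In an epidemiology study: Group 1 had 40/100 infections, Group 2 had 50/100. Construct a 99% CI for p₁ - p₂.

p̂₁ = 0.4, p̂₂ = 0.5. Difference = -0.1. CI = (-0.28, 0.08)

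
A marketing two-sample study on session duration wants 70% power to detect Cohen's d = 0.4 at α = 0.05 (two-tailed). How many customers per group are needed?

z_{α/2} = 1.96, z_β = Φ⁻¹(0.7) = 0.524. For small effect (d = 0.4): n per group = 2(z_{α/2} + z_β)²/d² = 2(1.96 + 0.524)²/0.4² = 77.1 → 78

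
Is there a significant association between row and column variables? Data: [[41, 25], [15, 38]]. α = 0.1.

χ² = 13.495. df = 1, critical = 2.706. Reject H₀. Variables are dependent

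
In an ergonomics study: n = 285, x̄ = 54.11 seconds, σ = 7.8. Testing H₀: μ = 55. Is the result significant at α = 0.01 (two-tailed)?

z = (54.11 - 55)/(7.8/√285) = -1.926. Since |z| ≤ 2.576, not significant at α = 0.01.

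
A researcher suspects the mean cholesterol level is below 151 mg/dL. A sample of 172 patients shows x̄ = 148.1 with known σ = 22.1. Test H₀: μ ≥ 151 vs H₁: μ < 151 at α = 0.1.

z = -1.721. Critical value: -1.28. Reject H₀.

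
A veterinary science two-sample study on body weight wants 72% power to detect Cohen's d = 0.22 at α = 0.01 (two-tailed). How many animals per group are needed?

z_{α/2} = 2.576, z_β = Φ⁻¹(0.72) = 0.583. For small effect (d = 0.22): n per group = 2(z_{α/2} + z_β)²/d² = 2(2.576 + 0.583)²/0.22² = 412.4 → 413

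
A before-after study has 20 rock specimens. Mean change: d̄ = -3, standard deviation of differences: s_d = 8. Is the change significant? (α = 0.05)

t = d̄/(s_d/√n) = -3/(8/√20) = -1.677. df = 19, critical t = ±2.093. Fail to reject H₀.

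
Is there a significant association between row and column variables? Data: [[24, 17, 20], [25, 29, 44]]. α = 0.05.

χ² = 3.743. df = 2, critical = 5.991. Fail to reject H₀. No evidence of dependence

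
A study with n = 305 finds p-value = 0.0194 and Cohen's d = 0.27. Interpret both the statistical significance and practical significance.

Statistically significant (p = 0.0194 < 0.05). Cohen's d = 0.27 indicates a small effect size. Both statistical and practical significance should be considered.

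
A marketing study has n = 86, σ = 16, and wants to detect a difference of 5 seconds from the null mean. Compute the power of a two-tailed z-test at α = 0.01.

SE = σ/√n = 16/√86 = 1.725. Non-centrality λ = d/SE = 5/1.725 = 2.898. Power ≈ Φ(λ - z_{α/2}) = Φ(2.898 - 2.576) = Φ(0.322) = 0.626.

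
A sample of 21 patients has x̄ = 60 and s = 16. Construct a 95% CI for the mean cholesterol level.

CI = x̄ ± t*(s/√n) = 60 ± 2.086(16/√21) = (52.72, 67.28)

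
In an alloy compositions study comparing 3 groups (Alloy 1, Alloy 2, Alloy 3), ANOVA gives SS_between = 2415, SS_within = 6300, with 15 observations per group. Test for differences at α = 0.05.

df_between = 2, df_within = 42. F = MS_between/MS_within = 1207.5/150.0 = 8.05. F_crit ≈ 3.22. Reject H₀. At least one mean differs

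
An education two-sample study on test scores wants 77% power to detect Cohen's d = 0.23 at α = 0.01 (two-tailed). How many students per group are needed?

z_{α/2} = 2.576, z_β = Φ⁻¹(0.77) = 0.739. For small effect (d = 0.23): n per group = 2(z_{α/2} + z_β)²/d² = 2(2.576 + 0.739)²/0.23² = 415.5 → 416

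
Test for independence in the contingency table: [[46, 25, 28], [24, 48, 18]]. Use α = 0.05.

χ² = 15.942. df = 2, critical = 5.991. Reject H₀. Variables are dependent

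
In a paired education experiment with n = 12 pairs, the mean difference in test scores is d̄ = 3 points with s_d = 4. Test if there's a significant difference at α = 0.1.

t = d̄/(s_d/√n) = 3/(4/√12) = 2.598. df = 11, critical t = ±1.796. Reject H₀.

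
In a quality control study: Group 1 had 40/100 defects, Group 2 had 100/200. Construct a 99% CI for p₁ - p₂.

p̂₁ = 0.4, p̂₂ = 0.5. Difference = -0.1. CI = (-0.256, 0.056)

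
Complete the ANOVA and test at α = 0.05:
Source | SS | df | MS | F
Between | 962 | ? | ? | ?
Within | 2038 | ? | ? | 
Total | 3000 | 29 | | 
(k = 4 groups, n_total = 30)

df_between = 3, df_within = 26. MS_between = 320.67, MS_within = 78.38. F = 4.091, F_crit ≈ 2.975. Reject H₀.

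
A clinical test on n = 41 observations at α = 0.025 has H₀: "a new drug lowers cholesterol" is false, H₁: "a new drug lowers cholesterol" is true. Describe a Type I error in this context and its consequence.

Type I error: rejecting H₀ when it is true — concluding that a new drug lowers cholesterol when in fact it is not. Consequence: approving an ineffective drug — patients take a useless medication and may skip effective alternatives.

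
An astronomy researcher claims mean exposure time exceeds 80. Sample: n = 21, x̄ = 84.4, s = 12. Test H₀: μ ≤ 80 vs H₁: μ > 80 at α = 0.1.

t = (84.4 - 80)/(12/√21) = 1.68, df = 20. Critical t = 1.325. Reject H₀.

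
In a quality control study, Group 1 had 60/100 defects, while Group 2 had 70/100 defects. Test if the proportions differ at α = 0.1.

p̂₁ = 0.6, p̂₂ = 0.7, pooled p̂ = 0.65. z = -1.482. Critical: ±1.645. Fail to reject H₀.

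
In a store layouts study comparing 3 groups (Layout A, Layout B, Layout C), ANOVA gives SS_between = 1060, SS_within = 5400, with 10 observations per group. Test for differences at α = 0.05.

df_between = 2, df_within = 27. F = MS_between/MS_within = 530.0/200.0 = 2.65. F_crit ≈ 3.354. Fail to reject H₀.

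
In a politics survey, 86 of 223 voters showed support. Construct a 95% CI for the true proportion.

p̂ = 0.386. CI = p̂ ± z*√(p̂(1-p̂)/n) = (0.322, 0.45)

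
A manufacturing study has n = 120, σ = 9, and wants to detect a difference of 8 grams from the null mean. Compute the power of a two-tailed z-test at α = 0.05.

SE = σ/√n = 9/√120 = 0.822. Non-centrality λ = d/SE = 8/0.822 = 9.737. Power ≈ Φ(λ - z_{α/2}) = Φ(9.737 - 1.96) = Φ(7.777) = 1.0.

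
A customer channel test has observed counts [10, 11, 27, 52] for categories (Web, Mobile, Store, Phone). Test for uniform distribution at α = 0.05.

Expected = 25 each. χ² = Σ(O-E)²/E = 46.16. df = 3, critical value = 7.815. Reject H₀.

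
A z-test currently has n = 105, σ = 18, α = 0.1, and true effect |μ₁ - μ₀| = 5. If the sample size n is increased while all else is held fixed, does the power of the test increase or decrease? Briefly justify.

Power increases: a larger n shrinks the standard error σ/√n, moving the sampling distribution under H₁ further from the critical value.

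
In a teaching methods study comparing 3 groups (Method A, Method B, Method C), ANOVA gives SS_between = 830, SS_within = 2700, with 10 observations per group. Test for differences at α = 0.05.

df_between = 2, df_within = 27. F = MS_between/MS_within = 415.0/100.0 = 4.15. F_crit ≈ 3.354. Reject H₀. At least one mean differs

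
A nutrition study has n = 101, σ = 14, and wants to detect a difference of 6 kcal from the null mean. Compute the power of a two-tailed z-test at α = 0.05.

SE = σ/√n = 14/√101 = 1.393. Non-centrality λ = d/SE = 6/1.393 = 4.307. Power ≈ Φ(λ - z_{α/2}) = Φ(4.307 - 1.96) = Φ(2.347) = 0.991.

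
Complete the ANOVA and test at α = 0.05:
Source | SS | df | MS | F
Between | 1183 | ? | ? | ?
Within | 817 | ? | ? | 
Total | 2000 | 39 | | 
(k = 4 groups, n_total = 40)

df_between = 3, df_within = 36. MS_between = 394.33, MS_within = 22.69. F = 17.376, F_crit ≈ 2.866. Reject H₀.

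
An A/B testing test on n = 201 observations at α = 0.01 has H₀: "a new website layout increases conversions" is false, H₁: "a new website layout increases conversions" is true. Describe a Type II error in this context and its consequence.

Type II error: failing to reject H₀ when it is false — concluding that a new website layout increases conversions is not supported when in fact it is. Consequence: discarding a layout that would have improved conversions — lost revenue.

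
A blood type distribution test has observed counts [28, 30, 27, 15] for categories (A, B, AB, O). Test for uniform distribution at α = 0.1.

Expected = 25 each. χ² = Σ(O-E)²/E = 5.52. df = 3, critical value = 6.251. Fail to reject H₀.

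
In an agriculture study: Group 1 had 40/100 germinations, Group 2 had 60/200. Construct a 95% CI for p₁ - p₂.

p̂₁ = 0.4, p̂₂ = 0.3. Difference = 0.1. CI = (-0.015, 0.215)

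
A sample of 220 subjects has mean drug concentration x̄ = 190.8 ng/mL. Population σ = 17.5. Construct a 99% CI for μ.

CI = x̄ ± z*(σ/√n) = 190.8 ± 2.576(17.5/√220) = 190.8 ± 3.04 = (187.76, 193.84)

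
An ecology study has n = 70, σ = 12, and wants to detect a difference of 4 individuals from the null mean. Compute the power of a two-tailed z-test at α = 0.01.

SE = σ/√n = 12/√70 = 1.434. Non-centrality λ = d/SE = 4/1.434 = 2.789. Power ≈ Φ(λ - z_{α/2}) = Φ(2.789 - 2.576) = Φ(0.213) = 0.584.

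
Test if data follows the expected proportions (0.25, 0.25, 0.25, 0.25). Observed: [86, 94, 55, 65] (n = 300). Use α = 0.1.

Expected: [75.0, 75.0, 75.0, 75.0]. χ² = 13.093. df = 3, critical = 6.251. Reject H₀.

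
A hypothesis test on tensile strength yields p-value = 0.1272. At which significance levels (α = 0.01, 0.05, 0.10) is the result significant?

p = 0.1272. Not significant at any of the given levels.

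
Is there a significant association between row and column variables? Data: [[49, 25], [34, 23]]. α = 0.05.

χ² = 0.598. df = 1, critical = 3.841. Fail to reject H₀. No evidence of dependence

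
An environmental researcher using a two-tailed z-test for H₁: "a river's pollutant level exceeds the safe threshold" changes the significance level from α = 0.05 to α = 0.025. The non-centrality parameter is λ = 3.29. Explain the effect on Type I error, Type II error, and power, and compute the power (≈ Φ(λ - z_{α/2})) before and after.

Decreasing α from 0.05 to 0.025:
• Type I error rate decreases (α is the Type I rate by definition).
• Critical value moves from z_{α/2} = 1.96 to 2.241, so power = Φ(λ - z_{α/2}) goes from Φ(3.29 - 1.96) = 0.908 to Φ(3.29 - 2.241) = 0.853.
• Type II error rate β = 1 - power therefore increases (0.092 → 0.147).
Appropriate when false positives are costly — here, shutting down a compliant factory unnecessarily.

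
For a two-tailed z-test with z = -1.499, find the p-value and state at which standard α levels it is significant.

p = 2·P(Z > |-1.499|) = 2·(1 - Φ(1.499)) ≈ 0.1339. Not significant at any standard level.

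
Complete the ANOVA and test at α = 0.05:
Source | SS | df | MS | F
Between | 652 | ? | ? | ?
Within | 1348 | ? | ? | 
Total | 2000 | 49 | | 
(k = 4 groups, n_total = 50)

df_between = 3, df_within = 46. MS_between = 217.33, MS_within = 29.3. F = 7.416, F_crit ≈ 2.807. Reject H₀.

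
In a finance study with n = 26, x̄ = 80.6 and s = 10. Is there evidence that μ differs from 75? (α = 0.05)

t = (x̄ - μ₀)/(s/√n) = (80.6 - 75)/(10/√26) = 2.855. df = 25, critical t = ±2.06. Reject H₀.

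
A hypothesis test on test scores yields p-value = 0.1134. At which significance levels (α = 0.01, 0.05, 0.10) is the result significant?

p = 0.1134. Not significant at any of the given levels.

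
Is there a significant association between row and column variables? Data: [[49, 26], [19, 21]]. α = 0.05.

χ² = 3.433. df = 1, critical = 3.841. Fail to reject H₀. No evidence of dependence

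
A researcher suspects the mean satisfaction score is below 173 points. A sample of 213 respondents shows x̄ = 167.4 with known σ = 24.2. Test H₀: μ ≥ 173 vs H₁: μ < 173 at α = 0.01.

z = -3.377. Critical value: -2.33. Reject H₀.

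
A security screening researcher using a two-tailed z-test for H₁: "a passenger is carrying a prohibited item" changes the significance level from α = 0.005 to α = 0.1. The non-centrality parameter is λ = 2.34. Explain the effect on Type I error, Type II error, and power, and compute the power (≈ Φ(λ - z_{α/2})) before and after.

Increasing α from 0.005 to 0.1:
• Type I error rate increases (α is the Type I rate by definition).
• Critical value moves from z_{α/2} = 2.807 to 1.645, so power = Φ(λ - z_{α/2}) goes from Φ(2.34 - 2.807) = 0.32 to Φ(2.34 - 1.645) = 0.756.
• Type II error rate β = 1 - power therefore decreases (0.68 → 0.244).
Appropriate when false negatives are costly — here, letting a prohibited item through — security breach.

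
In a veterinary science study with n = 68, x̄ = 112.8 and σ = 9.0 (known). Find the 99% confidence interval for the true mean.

CI = x̄ ± z*(σ/√n) = 112.8 ± 2.576(9.0/√68) = 112.8 ± 2.81 = (109.99, 115.61)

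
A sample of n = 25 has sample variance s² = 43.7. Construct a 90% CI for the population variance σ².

df = 24. χ²_{0.05} = 36.415, χ²_{0.95} = 13.848. CI for σ² = ((n-1)s²/χ²_{α/2}, (n-1)s²/χ²_{1-α/2}) = (24·43.7/36.415, 24·43.7/13.848) = (28.8, 75.74)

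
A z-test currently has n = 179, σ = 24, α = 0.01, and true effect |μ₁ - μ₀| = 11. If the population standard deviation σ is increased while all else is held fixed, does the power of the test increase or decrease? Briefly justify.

Power decreases: a larger σ inflates the standard error σ/√n, pulling the sampling distribution under H₁ back toward the critical value.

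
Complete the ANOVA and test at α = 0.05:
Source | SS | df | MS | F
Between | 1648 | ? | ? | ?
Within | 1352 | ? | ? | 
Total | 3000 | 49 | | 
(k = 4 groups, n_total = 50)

df_between = 3, df_within = 46. MS_between = 549.33, MS_within = 29.39. F = 18.69, F_crit ≈ 2.807. Reject H₀.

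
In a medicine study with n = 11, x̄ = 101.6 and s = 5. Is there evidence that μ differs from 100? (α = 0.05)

t = (x̄ - μ₀)/(s/√n) = (101.6 - 100)/(5/√11) = 1.061. df = 10, critical t = ±2.228. Fail to reject H₀.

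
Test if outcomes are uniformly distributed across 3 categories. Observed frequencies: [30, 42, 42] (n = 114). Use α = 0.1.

Expected = 38 each. χ² = Σ(O-E)²/E = 2.526. df = 2, critical value = 4.605. Fail to reject H₀.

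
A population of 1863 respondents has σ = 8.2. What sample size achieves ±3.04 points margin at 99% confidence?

Without FPC: n₀ = (2.576×8.2/3.04)² = 48.281. With FPC: n = n₀N/(n₀+N-1) = 47.1 → n = 48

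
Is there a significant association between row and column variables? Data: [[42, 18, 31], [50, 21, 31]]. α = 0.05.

χ² = 0.3. df = 2, critical = 5.991. Fail to reject H₀. No evidence of dependence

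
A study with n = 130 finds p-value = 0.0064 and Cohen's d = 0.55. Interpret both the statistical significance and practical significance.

Statistically significant (p = 0.0064 < 0.05). Cohen's d = 0.55 indicates a medium effect size. Both statistical and practical significance should be considered.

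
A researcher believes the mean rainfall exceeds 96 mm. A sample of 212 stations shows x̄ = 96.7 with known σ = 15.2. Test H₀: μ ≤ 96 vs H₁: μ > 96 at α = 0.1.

z = 0.671. Critical value: 1.28. Fail to reject H₀.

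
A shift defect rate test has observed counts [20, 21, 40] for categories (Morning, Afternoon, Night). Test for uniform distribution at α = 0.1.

Expected = 27 each. χ² = Σ(O-E)²/E = 9.407. df = 2, critical value = 4.605. Reject H₀.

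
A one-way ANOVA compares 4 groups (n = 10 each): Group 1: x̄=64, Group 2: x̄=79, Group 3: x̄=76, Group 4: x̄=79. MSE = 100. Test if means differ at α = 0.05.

Grand mean = 74.5. SS_between = 1530.0, MS_between = 510.0. F = 5.1, F_crit ≈ 2.866. Reject H₀.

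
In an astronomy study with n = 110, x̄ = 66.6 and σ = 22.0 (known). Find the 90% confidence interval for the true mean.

CI = x̄ ± z*(σ/√n) = 66.6 ± 1.645(22.0/√110) = 66.6 ± 3.45 = (63.15, 70.05)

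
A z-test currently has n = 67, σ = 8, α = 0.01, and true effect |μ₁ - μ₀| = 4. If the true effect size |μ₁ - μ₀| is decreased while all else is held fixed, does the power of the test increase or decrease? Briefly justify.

Power decreases: a smaller true effect decreases the non-centrality λ = |μ₁ - μ₀|/(σ/√n).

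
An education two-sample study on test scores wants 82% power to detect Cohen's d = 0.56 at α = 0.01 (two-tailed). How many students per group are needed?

z_{α/2} = 2.576, z_β = Φ⁻¹(0.82) = 0.915. For medium effect (d = 0.56): n per group = 2(z_{α/2} + z_β)²/d² = 2(2.576 + 0.915)²/0.56² = 77.7 → 78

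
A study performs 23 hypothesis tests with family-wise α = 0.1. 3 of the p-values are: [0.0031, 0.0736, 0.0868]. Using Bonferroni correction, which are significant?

Bonferroni α = 0.1/23 = 0.00435. Significant p-values: [0.0031]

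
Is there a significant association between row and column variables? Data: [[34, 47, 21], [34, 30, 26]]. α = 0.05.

χ² = 3.549. df = 2, critical = 5.991. Fail to reject H₀. No evidence of dependence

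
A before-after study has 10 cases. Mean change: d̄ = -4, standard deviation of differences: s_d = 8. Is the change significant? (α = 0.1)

t = d̄/(s_d/√n) = -4/(8/√10) = -1.581. df = 9, critical t = ±1.833. Fail to reject H₀.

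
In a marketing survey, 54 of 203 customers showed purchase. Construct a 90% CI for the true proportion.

p̂ = 0.266. CI = p̂ ± z*√(p̂(1-p̂)/n) = (0.215, 0.317)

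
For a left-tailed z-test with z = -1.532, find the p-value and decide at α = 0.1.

p = P(Z < -1.532) = Φ(-1.532) ≈ 0.0628. Since p < 0.1, reject H₀ (significant) at α = 0.1.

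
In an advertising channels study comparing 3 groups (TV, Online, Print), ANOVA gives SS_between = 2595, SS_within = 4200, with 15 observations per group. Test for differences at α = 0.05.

df_between = 2, df_within = 42. F = MS_between/MS_within = 1297.5/100.0 = 12.975. F_crit ≈ 3.22. Reject H₀. At least one mean differs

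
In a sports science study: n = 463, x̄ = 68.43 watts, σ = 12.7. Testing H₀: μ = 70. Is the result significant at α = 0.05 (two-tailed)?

z = (68.43 - 70)/(12.7/√463) = -2.66. Since |z| > 1.96, significant at α = 0.05.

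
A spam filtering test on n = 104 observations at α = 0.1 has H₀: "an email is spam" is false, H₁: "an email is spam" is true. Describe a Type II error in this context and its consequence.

Type II error: failing to reject H₀ when it is false — concluding that an email is spam is not supported when in fact it is. Consequence: a spam email lands in the inbox.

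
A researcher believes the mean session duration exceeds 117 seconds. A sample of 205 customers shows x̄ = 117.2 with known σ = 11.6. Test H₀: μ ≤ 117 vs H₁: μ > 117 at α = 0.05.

z = 0.247. Critical value: 1.645. Fail to reject H₀.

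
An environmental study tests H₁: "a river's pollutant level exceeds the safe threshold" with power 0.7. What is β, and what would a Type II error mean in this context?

β = 1 - power = 1 - 0.7 = 0.3. A Type II error is failing to reject H₀ when H₀ is false (false negative) — here, failing to conclude that a river's pollutant level exceeds the safe threshold when in fact it is true. Consequence: allowing unsafe pollution to continue.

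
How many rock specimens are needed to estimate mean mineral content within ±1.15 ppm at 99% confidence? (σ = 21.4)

n = (z*σ/E)² = (2.576×21.4/1.15)² = 2297.9 → n = 2298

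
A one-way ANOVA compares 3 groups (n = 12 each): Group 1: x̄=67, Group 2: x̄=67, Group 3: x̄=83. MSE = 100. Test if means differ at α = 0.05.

Grand mean = 72.33. SS_between = 2048.0, MS_between = 1024.0. F = 10.24, F_crit ≈ 3.285. Reject H₀.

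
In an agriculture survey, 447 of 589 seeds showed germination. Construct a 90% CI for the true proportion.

p̂ = 0.759. CI = p̂ ± z*√(p̂(1-p̂)/n) = (0.73, 0.788)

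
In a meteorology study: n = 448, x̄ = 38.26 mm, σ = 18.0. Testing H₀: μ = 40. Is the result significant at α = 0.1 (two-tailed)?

z = (38.26 - 40)/(18.0/√448) = -2.046. Since |z| > 1.645, significant at α = 0.1.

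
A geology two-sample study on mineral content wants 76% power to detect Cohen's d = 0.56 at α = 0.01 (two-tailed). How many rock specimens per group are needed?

z_{α/2} = 2.576, z_β = Φ⁻¹(0.76) = 0.706. For medium effect (d = 0.56): n per group = 2(z_{α/2} + z_β)²/d² = 2(2.576 + 0.706)²/0.56² = 68.7 → 69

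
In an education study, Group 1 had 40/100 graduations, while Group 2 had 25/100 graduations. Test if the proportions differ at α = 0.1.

p̂₁ = 0.4, p̂₂ = 0.25, pooled p̂ = 0.325. z = 2.265. Critical: ±1.645. Reject H₀.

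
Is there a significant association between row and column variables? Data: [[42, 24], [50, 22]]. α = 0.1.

χ² = 0.523. df = 1, critical = 2.706. Fail to reject H₀. No evidence of dependence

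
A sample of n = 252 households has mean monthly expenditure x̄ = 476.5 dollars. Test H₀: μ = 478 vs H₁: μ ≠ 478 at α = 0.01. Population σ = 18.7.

z = (x̄ - μ₀)/(σ/√n) = (476.5 - 478)/(18.7/√252) = -1.273. Critical value: ±2.576. Since |-1.273| ≤ 2.576, Fail to reject H₀.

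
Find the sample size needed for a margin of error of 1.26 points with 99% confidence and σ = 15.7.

n = (z*σ/E)² = (2.576×15.7/1.26)² = 1030.3 → n = 1031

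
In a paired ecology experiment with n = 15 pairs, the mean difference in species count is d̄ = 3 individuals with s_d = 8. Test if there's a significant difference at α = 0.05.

t = d̄/(s_d/√n) = 3/(8/√15) = 1.452. df = 14, critical t = ±2.145. Fail to reject H₀.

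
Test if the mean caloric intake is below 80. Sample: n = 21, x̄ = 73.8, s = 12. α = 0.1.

t = (73.8 - 80)/(12/√21) = -2.368, df = 20. Critical t = -1.325. Reject H₀.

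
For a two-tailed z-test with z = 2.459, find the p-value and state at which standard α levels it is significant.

p = 2·P(Z > |2.459|) = 2·(1 - Φ(2.459)) ≈ 0.0139. Significant at α = 0.1; Significant at α = 0.05.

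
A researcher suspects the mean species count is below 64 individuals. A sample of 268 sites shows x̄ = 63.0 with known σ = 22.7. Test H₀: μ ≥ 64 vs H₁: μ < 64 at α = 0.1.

z = -0.721. Critical value: -1.28. Fail to reject H₀.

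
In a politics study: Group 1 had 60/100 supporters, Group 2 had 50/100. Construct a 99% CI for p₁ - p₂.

p̂₁ = 0.6, p̂₂ = 0.5. Difference = 0.1. CI = (-0.08, 0.28)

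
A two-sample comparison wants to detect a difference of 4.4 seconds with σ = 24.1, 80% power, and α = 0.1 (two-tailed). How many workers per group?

n per group = 2(z_α/2 + z_β)²σ²/d² = 2×(1.645 + 0.84)²×24.1²/4.4² = 370.5 → n = 371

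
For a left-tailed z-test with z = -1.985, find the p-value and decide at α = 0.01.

p = P(Z < -1.985) = Φ(-1.985) ≈ 0.0236. Since p ≥ 0.01, fail to reject H₀ (not significant) at α = 0.01.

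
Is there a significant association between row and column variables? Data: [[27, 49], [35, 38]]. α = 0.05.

χ² = 2.364. df = 1, critical = 3.841. Fail to reject H₀. No evidence of dependence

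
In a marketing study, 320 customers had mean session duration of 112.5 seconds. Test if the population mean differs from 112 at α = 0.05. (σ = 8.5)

z = (x̄ - μ₀)/(σ/√n) = (112.5 - 112)/(8.5/√320) = 1.052. Critical value: ±1.96. Since |1.052| ≤ 1.96, Fail to reject H₀.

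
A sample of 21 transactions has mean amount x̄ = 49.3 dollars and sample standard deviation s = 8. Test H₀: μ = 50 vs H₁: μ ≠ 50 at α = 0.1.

t = (x̄ - μ₀)/(s/√n) = (49.3 - 50)/(8/√21) = -0.401. df = 20, critical t = ±1.725. Fail to reject H₀.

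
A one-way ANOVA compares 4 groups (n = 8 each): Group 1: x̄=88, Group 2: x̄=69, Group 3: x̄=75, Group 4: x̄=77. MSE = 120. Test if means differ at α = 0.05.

Grand mean = 77.25. SS_between = 1510.0, MS_between = 503.33. F = 4.194, F_crit ≈ 2.947. Reject H₀.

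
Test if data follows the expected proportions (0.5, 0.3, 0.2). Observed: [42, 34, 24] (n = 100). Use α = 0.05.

Expected: [50.0, 30.0, 20.0]. χ² = 2.613. df = 2, critical = 5.991. Fail to reject H₀.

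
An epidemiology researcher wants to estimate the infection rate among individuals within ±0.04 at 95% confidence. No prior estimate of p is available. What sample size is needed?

Conservative approach: use p = 0.5 (maximizes p(1-p) = 0.25). n = z²(0.25)/E² = 1.96²×0.25/0.04² = 600.2 → n = 601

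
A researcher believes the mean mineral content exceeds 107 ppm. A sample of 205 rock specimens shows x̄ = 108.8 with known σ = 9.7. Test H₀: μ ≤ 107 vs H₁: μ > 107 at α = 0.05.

z = 2.657. Critical value: 1.645. Reject H₀.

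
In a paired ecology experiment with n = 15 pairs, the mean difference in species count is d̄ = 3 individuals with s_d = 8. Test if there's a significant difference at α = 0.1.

t = d̄/(s_d/√n) = 3/(8/√15) = 1.452. df = 14, critical t = ±1.761. Fail to reject H₀.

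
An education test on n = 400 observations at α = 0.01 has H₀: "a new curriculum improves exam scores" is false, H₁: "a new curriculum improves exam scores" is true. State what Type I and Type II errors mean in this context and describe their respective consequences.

Type I (false positive): concluding that a new curriculum improves exam scores when it is not — adopting a curriculum that gives no real benefit — disruption for nothing. Type II (false negative): failing to conclude that a new curriculum improves exam scores when it is — keeping the old curriculum when the new one would have helped students. Which is costlier depends on domain priorities and is a judgement call rather than a statistical fact.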